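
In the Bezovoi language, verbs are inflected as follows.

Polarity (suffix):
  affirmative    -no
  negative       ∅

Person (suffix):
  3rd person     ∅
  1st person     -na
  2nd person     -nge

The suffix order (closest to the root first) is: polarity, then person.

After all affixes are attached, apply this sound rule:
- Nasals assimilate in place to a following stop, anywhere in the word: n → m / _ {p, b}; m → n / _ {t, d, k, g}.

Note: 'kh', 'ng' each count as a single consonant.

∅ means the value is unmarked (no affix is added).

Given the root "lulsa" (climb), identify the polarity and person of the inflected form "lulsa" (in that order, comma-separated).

negative, 3rd person

Segment: lulsa.
polarity: ∅ → negative.
person: ∅ → 3rd person.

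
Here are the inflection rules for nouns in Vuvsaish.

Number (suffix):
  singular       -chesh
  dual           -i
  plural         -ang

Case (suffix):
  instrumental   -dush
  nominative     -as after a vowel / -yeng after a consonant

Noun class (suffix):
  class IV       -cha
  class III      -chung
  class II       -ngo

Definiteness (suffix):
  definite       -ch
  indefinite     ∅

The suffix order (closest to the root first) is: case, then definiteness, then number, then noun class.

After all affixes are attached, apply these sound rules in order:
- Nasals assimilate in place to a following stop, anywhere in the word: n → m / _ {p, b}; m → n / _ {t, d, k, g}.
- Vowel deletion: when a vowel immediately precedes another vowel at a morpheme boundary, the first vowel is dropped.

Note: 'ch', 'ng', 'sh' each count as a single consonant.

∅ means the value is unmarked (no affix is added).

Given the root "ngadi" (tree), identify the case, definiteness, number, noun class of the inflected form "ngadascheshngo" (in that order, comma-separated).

Segment: ngadi-as-chesh-ngo.
case: -as/yeng → nominative.
definiteness: ∅ → indefinite.
number: -chesh → singular.
noun class: -ngo → class II.

nominative, indefinite, singular, class II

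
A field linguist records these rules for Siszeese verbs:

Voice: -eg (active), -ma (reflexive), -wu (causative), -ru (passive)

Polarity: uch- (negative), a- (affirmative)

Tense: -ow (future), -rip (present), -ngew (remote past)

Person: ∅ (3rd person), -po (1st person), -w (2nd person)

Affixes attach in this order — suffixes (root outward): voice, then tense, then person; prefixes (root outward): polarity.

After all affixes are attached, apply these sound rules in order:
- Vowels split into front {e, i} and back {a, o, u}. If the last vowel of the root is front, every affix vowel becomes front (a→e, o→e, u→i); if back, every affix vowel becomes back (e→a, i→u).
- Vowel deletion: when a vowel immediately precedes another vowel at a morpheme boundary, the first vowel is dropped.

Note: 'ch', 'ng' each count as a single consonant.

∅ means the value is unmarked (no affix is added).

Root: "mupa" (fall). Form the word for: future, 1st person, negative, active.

uchmupagowpo

Attach polarity negative uch- → uchmupa.
Attach voice active -eg → uchmupaeg.
Attach tense future -ow → uchmupaegow.
Attach person 1st person -po → uchmupaegowpo.
Apply vowel harmony: uchmupaegowpo → uchmupaagowpo.
Apply vowel deletion: uchmupaagowpo → uchmupagowpo.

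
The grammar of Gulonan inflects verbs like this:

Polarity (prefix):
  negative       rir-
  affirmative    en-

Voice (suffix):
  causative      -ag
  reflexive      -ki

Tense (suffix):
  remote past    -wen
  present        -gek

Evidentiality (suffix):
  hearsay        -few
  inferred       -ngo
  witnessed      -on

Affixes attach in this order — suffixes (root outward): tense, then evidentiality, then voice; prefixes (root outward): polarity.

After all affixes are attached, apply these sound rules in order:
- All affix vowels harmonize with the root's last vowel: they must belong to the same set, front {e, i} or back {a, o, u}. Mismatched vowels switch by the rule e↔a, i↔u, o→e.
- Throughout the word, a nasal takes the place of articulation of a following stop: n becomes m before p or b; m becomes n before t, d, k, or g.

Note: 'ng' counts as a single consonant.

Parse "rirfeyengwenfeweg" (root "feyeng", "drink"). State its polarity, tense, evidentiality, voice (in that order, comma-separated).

Segment: rir-feyeng-wen-few-ag.
polarity: rir- → negative.
tense: -wen → remote past.
evidentiality: -few → hearsay.
voice: -ag → causative.

negative, remote past, hearsay, causative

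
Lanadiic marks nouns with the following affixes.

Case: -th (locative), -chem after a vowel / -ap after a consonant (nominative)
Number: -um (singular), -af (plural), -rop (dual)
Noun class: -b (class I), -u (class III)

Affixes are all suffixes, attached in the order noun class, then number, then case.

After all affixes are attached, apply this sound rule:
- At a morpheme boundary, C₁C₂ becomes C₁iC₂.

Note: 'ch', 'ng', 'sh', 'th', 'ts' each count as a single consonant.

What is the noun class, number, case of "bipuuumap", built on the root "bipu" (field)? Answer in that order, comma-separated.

class III, singular, nominative

Segment: bipu-u-um-ap.
noun class: -u → class III.
number: -um → singular.
case: -chem/ap → nominative.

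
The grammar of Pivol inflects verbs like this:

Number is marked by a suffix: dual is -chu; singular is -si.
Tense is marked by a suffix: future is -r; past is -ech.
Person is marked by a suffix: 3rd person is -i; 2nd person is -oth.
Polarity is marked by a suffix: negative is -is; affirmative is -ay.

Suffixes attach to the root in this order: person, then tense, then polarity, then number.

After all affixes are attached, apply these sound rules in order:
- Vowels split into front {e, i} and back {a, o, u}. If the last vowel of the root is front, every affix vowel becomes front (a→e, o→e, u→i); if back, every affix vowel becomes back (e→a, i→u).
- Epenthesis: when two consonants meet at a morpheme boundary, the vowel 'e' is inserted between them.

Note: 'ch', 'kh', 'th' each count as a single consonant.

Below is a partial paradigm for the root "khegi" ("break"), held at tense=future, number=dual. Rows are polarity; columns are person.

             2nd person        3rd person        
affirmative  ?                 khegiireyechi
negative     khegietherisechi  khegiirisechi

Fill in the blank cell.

khegiethereyechi

Attach person 2nd person -oth → khegioth.
Attach tense future -r → khegiothr.
Attach polarity affirmative -ay → khegiothray.
Attach number dual -chu → khegiothraychu.
Apply vowel harmony: khegiothraychu → khegiethreychi.
Apply epenthesis: khegiethreychi → khegiethereyechi.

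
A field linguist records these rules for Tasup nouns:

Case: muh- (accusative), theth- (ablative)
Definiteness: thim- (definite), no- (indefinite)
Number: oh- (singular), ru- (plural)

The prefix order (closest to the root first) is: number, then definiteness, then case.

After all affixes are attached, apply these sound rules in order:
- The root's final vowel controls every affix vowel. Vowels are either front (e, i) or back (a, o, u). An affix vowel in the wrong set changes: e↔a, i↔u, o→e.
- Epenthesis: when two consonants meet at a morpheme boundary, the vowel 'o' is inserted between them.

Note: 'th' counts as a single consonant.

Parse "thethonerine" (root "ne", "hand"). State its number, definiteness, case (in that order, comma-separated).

Segment: theth-no-ru-ne.
number: ru- → plural.
definiteness: no- → indefinite.
case: theth- → ablative.

plural, indefinite, ablative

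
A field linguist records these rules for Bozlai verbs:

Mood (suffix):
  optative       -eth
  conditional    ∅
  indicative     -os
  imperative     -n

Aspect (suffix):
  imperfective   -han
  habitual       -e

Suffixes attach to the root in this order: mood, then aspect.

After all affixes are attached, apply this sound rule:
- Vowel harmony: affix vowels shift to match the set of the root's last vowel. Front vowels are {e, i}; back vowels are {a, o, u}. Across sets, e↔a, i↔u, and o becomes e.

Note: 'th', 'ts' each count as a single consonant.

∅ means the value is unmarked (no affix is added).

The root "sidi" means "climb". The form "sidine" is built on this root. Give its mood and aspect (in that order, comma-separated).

Segment: sidi-n-e.
mood: -n → imperative.
aspect: -e → habitual.

imperative, habitual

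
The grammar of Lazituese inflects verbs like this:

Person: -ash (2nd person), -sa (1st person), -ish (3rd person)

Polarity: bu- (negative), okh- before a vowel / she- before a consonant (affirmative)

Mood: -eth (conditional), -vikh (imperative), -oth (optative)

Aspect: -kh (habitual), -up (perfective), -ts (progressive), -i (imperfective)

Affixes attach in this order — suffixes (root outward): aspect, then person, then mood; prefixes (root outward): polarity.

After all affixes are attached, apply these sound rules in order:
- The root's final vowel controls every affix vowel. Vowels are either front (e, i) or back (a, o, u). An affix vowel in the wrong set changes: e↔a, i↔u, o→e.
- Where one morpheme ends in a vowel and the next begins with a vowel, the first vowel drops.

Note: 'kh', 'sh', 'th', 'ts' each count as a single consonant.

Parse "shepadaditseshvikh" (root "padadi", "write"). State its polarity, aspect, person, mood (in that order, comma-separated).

affirmative, progressive, 2nd person, imperative

Segment: she-padadi-ts-ash-vikh.
polarity: okh/she- → affirmative.
aspect: -ts → progressive.
person: -ash → 2nd person.
mood: -vikh → imperative.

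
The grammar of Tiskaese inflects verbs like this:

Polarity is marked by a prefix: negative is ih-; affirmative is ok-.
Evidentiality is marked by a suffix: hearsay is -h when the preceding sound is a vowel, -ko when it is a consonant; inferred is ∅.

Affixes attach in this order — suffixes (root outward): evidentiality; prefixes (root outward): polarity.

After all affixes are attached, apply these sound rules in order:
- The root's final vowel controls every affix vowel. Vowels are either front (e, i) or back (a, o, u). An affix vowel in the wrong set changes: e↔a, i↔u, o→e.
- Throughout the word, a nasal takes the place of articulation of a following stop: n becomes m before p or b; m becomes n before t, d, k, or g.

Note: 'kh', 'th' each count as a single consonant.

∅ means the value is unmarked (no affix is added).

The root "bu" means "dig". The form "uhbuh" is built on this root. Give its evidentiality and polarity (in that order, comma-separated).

Segment: ih-bu-h.
evidentiality: -h/ko → hearsay.
polarity: ih- → negative.

hearsay, negative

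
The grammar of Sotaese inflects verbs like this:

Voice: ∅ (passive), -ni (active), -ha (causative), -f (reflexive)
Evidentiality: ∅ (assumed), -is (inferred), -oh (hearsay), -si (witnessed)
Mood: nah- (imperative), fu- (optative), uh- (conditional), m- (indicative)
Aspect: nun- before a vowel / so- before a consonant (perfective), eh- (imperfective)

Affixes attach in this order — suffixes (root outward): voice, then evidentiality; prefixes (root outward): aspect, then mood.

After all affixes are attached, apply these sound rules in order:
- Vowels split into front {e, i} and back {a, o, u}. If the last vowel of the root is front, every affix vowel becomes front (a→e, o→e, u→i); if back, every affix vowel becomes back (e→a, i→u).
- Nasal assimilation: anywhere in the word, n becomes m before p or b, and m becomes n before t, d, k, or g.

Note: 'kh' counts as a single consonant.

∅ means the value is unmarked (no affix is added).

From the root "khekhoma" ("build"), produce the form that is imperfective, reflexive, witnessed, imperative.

Attach voice reflexive -f → khekhomaf.
Attach aspect imperfective eh- → ehkhekhomaf.
Attach mood imperative nah- → nahehkhekhomaf.
Attach evidentiality witnessed -si → nahehkhekhomafsi.
Apply vowel harmony: nahehkhekhomafsi → nahahkhekhomafsu.
Nasal assimilation: no change.

nahahkhekhomafsu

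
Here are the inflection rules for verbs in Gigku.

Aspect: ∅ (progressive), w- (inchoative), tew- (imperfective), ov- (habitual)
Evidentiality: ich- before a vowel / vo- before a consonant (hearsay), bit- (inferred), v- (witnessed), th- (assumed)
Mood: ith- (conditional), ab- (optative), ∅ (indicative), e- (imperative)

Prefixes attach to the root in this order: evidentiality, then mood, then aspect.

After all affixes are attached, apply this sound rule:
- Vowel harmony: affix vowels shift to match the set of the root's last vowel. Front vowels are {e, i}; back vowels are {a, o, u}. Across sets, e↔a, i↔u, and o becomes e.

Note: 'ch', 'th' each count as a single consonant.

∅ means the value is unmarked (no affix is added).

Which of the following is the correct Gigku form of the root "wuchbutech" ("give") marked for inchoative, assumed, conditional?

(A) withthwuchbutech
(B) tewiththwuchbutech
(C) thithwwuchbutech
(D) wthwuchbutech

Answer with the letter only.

Attach evidentiality assumed th- → thwuchbutech.
Attach mood conditional ith- → iththwuchbutech.
Attach aspect inchoative w- → withthwuchbutech.
Vowel harmony: no change.
So the correct form is withthwuchbutech, option (A).
(D) wthwuchbutech is wrong: it uses indicative instead of conditional for mood.
(C) thithwwuchbutech is wrong: it has the affixes in the wrong order.
(B) tewiththwuchbutech is wrong: it uses imperfective instead of inchoative for aspect.

A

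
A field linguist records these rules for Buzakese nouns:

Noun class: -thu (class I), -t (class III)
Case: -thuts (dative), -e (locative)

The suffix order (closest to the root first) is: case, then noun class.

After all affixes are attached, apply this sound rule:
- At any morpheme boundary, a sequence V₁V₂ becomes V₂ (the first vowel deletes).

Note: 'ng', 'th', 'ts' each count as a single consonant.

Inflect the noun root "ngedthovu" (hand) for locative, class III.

Attach case locative -e → ngedthovue.
Attach noun class class III -t → ngedthovuet.
Apply vowel deletion: ngedthovuet → ngedthovet.

ngedthovet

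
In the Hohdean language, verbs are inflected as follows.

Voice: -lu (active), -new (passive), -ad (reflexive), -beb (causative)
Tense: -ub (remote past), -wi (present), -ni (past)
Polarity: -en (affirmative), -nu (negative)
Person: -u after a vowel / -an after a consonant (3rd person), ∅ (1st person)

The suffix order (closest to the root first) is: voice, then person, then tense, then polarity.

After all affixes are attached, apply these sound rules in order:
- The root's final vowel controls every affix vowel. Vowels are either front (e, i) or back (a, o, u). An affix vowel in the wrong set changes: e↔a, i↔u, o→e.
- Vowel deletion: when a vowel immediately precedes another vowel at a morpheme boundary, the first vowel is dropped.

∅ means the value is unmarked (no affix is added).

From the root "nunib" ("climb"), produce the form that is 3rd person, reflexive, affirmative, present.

nunibedenwen

Attach voice reflexive -ad → nunibad.
Attach person 3rd person -an (after consonant 'd') → nunibadan.
Attach tense present -wi → nunibadanwi.
Attach polarity affirmative -en → nunibadanwien.
Apply vowel harmony: nunibadanwien → nunibedenwien.
Apply vowel deletion: nunibedenwien → nunibedenwen.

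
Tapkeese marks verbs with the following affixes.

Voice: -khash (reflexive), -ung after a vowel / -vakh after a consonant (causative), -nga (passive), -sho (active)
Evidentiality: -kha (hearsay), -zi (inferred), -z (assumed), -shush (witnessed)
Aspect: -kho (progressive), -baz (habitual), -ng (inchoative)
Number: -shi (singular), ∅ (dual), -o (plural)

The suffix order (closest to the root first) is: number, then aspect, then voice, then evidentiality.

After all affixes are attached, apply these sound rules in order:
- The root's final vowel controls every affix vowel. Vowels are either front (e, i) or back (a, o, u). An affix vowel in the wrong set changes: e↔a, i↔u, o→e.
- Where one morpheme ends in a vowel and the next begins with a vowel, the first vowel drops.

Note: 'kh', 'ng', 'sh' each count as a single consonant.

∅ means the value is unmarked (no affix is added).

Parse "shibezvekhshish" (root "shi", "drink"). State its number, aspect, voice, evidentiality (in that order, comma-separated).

Segment: shi-baz-vakh-shush.
number: ∅ → dual.
aspect: -baz → habitual.
voice: -ung/vakh → causative.
evidentiality: -shush → witnessed.

dual, habitual, causative, witnessed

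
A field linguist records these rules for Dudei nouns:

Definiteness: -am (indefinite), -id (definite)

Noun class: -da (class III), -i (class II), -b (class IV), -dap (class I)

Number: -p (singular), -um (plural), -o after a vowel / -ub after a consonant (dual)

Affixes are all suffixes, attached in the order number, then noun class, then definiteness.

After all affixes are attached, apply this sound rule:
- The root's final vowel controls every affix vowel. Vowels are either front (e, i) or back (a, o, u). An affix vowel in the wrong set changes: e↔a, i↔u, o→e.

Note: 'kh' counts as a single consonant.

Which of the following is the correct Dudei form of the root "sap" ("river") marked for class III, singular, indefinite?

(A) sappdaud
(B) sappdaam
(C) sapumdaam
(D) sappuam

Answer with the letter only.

B

Attach number singular -p → sapp.
Attach noun class class III -da → sappda.
Attach definiteness indefinite -am → sappdaam.
Vowel harmony: no change.
So the correct form is sappdaam, option (B).
(D) sappuam is wrong: it uses class II instead of class III for noun class.
(A) sappdaud is wrong: it uses definite instead of indefinite for definiteness.
(C) sapumdaam is wrong: it uses plural instead of singular for number.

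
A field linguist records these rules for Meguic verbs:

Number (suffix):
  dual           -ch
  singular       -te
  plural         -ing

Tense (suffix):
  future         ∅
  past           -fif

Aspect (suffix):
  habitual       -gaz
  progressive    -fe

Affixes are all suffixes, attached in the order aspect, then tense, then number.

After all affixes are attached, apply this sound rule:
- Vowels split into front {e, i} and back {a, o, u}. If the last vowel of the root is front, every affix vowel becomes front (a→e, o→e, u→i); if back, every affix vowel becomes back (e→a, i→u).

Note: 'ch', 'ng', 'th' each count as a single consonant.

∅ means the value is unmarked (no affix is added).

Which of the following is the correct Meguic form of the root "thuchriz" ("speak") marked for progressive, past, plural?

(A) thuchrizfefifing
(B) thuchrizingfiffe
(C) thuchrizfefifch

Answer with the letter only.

A

Attach aspect progressive -fe → thuchrizfe.
Attach tense past -fif → thuchrizfefif.
Attach number plural -ing → thuchrizfefifing.
Vowel harmony: no change.
So the correct form is thuchrizfefifing, option (A).
(B) thuchrizingfiffe is wrong: it has the affixes in the wrong order.
(C) thuchrizfefifch is wrong: it uses dual instead of plural for number.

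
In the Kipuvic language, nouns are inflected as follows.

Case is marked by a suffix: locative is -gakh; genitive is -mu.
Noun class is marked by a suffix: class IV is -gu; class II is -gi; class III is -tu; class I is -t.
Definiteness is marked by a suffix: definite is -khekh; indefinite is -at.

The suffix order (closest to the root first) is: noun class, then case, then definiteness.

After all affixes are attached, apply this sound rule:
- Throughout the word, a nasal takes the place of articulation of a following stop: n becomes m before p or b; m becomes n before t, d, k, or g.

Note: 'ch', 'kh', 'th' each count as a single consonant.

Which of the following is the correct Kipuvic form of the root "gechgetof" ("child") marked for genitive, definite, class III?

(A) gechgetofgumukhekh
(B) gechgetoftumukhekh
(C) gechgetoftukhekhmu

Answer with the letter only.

Attach noun class class III -tu → gechgetoftu.
Attach case genitive -mu → gechgetoftumu.
Attach definiteness definite -khekh → gechgetoftumukhekh.
Nasal assimilation: no change.
So the correct form is gechgetoftumukhekh, option (B).
(A) gechgetofgumukhekh is wrong: it uses class IV instead of class III for noun class.
(C) gechgetoftukhekhmu is wrong: it has the affixes in the wrong order.

B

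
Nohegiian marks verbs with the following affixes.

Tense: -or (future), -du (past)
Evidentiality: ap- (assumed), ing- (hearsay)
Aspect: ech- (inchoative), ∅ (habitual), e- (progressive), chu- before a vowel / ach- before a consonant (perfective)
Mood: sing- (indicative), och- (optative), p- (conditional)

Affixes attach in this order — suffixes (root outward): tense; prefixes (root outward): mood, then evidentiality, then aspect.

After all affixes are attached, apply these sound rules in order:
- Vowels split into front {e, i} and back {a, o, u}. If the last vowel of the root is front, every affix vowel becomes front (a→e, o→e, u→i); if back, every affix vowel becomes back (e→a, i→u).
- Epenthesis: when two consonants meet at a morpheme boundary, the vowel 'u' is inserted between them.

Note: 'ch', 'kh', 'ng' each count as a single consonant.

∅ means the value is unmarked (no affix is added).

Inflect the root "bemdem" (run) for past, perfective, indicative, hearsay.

chiingusingubemdemudi

Attach mood indicative sing- → singbemdem.
Attach tense past -du → singbemdemdu.
Attach evidentiality hearsay ing- → ingsingbemdemdu.
Attach aspect perfective chu- (before vowel 'i') → chuingsingbemdemdu.
Apply vowel harmony: chuingsingbemdemdu → chiingsingbemdemdi.
Apply epenthesis: chiingsingbemdemdi → chiingusingubemdemudi.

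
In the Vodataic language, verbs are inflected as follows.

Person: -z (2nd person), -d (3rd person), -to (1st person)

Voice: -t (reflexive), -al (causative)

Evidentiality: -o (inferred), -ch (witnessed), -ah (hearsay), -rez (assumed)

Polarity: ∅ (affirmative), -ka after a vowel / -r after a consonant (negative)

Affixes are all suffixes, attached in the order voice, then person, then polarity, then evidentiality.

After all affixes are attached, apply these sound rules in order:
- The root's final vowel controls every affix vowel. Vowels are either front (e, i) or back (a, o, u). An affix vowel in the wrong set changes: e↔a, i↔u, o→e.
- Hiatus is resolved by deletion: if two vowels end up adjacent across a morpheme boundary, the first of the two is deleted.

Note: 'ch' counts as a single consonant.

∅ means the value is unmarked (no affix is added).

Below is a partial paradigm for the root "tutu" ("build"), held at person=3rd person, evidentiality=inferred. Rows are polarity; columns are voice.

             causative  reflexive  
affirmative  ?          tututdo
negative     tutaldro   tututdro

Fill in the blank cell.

tutaldo

Attach voice causative -al → tutual.
Attach person 3rd person -d → tutuald.
polarity = affirmative: zero marking, form stays tutuald.
Attach evidentiality inferred -o → tutualdo.
Vowel harmony: no change.
Apply vowel deletion: tutualdo → tutaldo.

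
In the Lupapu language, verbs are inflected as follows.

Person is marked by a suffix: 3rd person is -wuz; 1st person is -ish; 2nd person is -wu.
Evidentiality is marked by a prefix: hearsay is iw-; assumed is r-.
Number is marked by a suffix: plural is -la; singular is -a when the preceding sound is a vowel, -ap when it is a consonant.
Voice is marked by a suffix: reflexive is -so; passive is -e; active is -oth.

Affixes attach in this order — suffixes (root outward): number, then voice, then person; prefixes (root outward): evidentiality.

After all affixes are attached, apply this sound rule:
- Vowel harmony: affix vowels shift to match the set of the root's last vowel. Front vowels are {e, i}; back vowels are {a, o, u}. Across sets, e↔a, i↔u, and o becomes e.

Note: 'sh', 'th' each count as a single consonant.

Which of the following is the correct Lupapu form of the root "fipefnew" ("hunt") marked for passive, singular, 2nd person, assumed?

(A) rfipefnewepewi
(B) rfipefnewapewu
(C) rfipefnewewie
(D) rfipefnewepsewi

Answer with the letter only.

A

Attach number singular -ap (after consonant 'w') → fipefnewap.
Attach voice passive -e → fipefnewape.
Attach person 2nd person -wu → fipefnewapewu.
Attach evidentiality assumed r- → rfipefnewapewu.
Apply vowel harmony: rfipefnewapewu → rfipefnewepewi.
So the correct form is rfipefnewepewi, option (A).
(D) rfipefnewepsewi is wrong: it uses reflexive instead of passive for voice.
(C) rfipefnewewie is wrong: it has the affixes in the wrong order.
(B) rfipefnewapewu is wrong: it fails to apply the sound rule(s).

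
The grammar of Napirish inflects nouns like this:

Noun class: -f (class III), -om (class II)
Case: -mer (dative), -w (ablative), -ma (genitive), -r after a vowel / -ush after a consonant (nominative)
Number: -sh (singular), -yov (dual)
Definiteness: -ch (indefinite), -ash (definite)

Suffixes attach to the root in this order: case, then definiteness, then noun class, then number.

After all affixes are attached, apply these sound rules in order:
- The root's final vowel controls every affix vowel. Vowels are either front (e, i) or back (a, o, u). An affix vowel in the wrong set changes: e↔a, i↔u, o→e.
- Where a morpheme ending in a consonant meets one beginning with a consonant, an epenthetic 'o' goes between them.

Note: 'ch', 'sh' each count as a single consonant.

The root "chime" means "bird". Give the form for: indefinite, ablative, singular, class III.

Attach case ablative -w → chimew.
Attach definiteness indefinite -ch → chimewch.
Attach noun class class III -f → chimewchf.
Attach number singular -sh → chimewchfsh.
Vowel harmony: no change.
Apply epenthesis: chimewchfsh → chimewochofosh.

chimewochofosh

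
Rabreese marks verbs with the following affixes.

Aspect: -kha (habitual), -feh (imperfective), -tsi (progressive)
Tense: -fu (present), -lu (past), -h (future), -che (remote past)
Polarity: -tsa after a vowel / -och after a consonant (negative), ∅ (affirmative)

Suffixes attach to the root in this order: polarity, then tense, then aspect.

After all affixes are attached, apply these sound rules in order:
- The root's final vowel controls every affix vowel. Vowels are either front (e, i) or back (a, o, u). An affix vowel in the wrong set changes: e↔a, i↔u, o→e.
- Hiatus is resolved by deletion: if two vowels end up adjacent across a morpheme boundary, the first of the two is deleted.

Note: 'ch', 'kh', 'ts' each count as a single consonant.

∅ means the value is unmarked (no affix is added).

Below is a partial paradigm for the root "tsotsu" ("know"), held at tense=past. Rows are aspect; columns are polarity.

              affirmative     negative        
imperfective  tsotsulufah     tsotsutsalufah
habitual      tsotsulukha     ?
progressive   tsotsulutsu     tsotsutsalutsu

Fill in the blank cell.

tsotsutsalukha

Attach polarity negative -tsa (after vowel 'u') → tsotsutsa.
Attach tense past -lu → tsotsutsalu.
Attach aspect habitual -kha → tsotsutsalukha.
Vowel harmony: no change.
Vowel deletion: no change.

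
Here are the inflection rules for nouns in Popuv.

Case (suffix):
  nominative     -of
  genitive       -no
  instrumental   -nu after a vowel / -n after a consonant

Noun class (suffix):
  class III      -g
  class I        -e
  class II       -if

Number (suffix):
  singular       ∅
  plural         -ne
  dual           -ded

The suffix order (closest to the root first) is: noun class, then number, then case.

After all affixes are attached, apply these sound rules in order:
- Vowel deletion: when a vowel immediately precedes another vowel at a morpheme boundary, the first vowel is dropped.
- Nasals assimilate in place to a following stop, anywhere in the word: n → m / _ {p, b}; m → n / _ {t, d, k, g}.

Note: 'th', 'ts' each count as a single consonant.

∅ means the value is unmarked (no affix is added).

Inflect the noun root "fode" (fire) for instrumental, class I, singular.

fodenu

Attach noun class class I -e → fodee.
number = singular: zero marking, form stays fodee.
Attach case instrumental -nu (after vowel 'e') → fodeenu.
Apply vowel deletion: fodeenu → fodenu.
Nasal assimilation: no change.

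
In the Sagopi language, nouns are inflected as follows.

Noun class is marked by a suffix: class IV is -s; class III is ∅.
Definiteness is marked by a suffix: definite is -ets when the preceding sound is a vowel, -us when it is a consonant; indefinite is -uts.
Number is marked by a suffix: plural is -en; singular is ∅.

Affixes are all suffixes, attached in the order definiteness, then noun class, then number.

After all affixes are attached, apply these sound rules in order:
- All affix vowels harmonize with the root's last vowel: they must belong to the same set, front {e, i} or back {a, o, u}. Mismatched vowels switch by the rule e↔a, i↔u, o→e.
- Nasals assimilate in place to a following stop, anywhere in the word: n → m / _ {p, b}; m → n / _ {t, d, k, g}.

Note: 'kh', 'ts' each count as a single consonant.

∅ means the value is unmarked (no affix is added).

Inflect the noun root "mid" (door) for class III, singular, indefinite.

Attach definiteness indefinite -uts → miduts.
noun class = class III: zero marking, form stays miduts.
number = singular: zero marking, form stays miduts.
Apply vowel harmony: miduts → midits.
Nasal assimilation: no change.

midits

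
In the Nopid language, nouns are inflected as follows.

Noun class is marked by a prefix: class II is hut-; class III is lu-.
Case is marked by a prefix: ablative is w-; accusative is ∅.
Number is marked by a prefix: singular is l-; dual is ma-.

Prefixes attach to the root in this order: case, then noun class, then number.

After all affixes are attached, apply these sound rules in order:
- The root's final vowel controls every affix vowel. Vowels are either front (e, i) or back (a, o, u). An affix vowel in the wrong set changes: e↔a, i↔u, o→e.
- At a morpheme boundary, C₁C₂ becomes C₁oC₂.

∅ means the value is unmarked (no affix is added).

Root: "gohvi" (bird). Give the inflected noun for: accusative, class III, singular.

case = accusative: zero marking, form stays gohvi.
Attach noun class class III lu- → lugohvi.
Attach number singular l- → llugohvi.
Apply vowel harmony: llugohvi → lligohvi.
Apply epenthesis: lligohvi → loligohvi.

loligohvi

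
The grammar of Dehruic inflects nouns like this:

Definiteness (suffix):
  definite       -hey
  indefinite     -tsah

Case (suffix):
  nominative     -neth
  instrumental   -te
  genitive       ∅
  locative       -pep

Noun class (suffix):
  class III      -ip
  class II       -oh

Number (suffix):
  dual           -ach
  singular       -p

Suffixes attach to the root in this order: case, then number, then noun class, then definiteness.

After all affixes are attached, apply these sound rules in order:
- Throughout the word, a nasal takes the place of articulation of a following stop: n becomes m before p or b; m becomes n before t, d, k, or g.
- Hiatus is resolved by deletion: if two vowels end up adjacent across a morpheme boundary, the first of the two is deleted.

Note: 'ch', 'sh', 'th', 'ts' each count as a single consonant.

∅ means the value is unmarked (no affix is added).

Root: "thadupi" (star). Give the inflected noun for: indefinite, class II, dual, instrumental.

thadupitachohtsah

Attach case instrumental -te → thadupite.
Attach number dual -ach → thadupiteach.
Attach noun class class II -oh → thadupiteachoh.
Attach definiteness indefinite -tsah → thadupiteachohtsah.
Nasal assimilation: no change.
Apply vowel deletion: thadupiteachohtsah → thadupitachohtsah.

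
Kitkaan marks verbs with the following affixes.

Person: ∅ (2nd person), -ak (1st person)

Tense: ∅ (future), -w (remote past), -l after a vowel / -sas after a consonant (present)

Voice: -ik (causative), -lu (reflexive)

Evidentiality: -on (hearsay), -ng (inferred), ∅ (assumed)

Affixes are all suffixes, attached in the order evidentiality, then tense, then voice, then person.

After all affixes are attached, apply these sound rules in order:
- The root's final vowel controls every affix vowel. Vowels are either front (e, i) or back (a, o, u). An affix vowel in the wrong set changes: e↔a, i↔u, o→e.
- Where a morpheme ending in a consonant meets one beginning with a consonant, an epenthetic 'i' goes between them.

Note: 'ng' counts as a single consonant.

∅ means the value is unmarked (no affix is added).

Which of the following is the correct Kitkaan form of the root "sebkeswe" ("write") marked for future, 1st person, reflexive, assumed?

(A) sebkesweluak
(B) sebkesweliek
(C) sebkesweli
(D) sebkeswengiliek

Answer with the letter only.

B

evidentiality = assumed: zero marking, form stays sebkeswe.
tense = future: zero marking, form stays sebkeswe.
Attach voice reflexive -lu → sebkeswelu.
Attach person 1st person -ak → sebkesweluak.
Apply vowel harmony: sebkesweluak → sebkesweliek.
Epenthesis: no change.
So the correct form is sebkesweliek, option (B).
(D) sebkeswengiliek is wrong: it uses inferred instead of assumed for evidentiality.
(C) sebkesweli is wrong: it uses 2nd person instead of 1st person for person.
(A) sebkesweluak is wrong: it fails to apply the sound rule(s).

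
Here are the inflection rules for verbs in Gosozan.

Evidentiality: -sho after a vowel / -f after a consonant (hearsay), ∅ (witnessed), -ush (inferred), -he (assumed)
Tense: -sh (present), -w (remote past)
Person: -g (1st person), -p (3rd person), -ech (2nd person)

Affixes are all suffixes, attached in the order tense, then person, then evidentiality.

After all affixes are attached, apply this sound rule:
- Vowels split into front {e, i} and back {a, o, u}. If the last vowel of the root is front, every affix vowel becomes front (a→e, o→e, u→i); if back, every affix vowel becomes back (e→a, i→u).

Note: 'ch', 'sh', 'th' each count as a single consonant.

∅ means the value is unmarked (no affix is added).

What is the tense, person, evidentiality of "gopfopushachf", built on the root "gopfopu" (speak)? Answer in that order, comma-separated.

Segment: gopfopu-sh-ech-f.
tense: -sh → present.
person: -ech → 2nd person.
evidentiality: -sho/f → hearsay.

present, 2nd person, hearsay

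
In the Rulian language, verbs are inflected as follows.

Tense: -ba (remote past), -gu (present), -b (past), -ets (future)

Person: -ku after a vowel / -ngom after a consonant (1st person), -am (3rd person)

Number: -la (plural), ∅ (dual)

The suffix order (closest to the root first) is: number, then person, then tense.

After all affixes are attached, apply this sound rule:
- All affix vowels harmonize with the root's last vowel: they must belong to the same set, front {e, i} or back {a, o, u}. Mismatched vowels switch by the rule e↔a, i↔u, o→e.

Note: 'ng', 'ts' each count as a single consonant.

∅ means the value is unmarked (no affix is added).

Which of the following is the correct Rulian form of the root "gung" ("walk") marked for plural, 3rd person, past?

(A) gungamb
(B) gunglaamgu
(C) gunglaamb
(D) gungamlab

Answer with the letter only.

Attach number plural -la → gungla.
Attach person 3rd person -am → gunglaam.
Attach tense past -b → gunglaamb.
Vowel harmony: no change.
So the correct form is gunglaamb, option (C).
(D) gungamlab is wrong: it has the affixes in the wrong order.
(B) gunglaamgu is wrong: it uses present instead of past for tense.
(A) gungamb is wrong: it uses dual instead of plural for number.

C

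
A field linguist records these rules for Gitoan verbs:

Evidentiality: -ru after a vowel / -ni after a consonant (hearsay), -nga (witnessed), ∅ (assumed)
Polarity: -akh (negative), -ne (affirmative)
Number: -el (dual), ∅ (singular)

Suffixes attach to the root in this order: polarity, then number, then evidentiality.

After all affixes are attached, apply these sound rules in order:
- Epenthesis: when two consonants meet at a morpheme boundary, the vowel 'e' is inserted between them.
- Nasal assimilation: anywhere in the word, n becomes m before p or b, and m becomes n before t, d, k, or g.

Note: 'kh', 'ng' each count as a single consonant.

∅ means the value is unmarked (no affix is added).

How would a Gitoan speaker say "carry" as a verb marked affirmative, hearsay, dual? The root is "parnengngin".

Attach polarity affirmative -ne → parnengnginne.
Attach number dual -el → parnengnginneel.
Attach evidentiality hearsay -ni (after consonant 'l') → parnengnginneelni.
Apply epenthesis: parnengnginneelni → parnengngineneeleni.
Nasal assimilation: no change.

parnengngineneeleni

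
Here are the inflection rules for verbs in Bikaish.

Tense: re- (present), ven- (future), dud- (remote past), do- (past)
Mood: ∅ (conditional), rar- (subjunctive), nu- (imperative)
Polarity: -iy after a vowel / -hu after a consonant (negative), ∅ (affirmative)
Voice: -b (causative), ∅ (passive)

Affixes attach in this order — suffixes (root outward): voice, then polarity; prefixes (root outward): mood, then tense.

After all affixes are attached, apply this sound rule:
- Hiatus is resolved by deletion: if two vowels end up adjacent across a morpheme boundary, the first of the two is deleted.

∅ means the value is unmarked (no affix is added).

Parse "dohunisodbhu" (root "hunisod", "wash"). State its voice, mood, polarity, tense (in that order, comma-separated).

Segment: do-hunisod-b-hu.
voice: -b → causative.
mood: ∅ → conditional.
polarity: -iy/hu → negative.
tense: do- → past.

causative, conditional, negative, past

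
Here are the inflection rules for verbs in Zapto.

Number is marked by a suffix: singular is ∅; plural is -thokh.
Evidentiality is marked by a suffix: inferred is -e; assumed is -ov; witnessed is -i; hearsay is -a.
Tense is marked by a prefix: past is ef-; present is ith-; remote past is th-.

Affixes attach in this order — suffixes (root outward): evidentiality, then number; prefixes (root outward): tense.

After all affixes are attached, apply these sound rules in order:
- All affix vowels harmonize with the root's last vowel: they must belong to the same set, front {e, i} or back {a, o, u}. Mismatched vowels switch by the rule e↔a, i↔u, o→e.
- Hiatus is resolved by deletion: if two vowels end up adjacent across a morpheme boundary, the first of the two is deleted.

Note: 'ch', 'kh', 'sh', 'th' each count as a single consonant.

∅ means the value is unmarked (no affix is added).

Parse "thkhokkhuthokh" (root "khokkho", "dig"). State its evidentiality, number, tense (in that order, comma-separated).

Segment: th-khokkho-i-thokh.
evidentiality: -i → witnessed.
number: -thokh → plural.
tense: th- → remote past.

witnessed, plural, remote past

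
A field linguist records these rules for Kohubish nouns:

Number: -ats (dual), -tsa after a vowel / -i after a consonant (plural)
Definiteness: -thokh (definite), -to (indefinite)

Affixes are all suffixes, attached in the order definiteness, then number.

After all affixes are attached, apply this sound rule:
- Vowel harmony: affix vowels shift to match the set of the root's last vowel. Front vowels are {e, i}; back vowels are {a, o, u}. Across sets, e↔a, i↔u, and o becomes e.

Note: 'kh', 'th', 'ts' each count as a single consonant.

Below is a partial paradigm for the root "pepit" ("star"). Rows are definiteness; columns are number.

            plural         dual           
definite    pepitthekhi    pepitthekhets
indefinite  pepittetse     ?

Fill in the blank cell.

Attach definiteness indefinite -to → pepitto.
Attach number dual -ats → pepittoats.
Apply vowel harmony: pepittoats → pepitteets.

pepitteets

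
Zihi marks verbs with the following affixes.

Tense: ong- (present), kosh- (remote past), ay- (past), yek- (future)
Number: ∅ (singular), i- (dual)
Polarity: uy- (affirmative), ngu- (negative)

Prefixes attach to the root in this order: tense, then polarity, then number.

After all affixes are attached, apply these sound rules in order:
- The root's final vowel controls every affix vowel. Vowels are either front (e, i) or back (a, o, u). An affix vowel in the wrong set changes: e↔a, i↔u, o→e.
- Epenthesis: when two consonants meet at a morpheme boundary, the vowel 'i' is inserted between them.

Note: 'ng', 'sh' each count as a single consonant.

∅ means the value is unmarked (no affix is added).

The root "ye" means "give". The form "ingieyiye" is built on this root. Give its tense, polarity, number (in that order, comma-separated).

Segment: i-ngu-ay-ye.
tense: ay- → past.
polarity: ngu- → negative.
number: i- → dual.

past, negative, dual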